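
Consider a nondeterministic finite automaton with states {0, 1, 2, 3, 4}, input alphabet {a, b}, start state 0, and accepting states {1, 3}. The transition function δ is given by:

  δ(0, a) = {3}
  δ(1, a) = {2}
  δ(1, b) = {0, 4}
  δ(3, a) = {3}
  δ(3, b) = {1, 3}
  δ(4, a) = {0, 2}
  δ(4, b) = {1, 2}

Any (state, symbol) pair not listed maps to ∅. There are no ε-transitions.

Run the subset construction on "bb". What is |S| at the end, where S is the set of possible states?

0

Start in {0}.
Read 'b': {0} → ∅.
The set is empty and remains empty for the remaining 1 symbol.
That set has 0 states.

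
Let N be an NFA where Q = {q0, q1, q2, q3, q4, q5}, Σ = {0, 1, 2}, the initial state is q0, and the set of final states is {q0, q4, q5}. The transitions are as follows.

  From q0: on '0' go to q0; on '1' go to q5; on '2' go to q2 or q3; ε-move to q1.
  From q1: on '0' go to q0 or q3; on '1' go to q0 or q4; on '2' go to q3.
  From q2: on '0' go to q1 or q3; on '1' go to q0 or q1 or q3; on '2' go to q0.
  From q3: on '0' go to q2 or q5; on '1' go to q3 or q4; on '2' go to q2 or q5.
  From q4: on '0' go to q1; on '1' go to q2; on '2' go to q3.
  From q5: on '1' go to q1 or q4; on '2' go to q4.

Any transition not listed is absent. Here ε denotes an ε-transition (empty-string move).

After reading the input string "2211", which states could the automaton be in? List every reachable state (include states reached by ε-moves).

Start: ε-closure({q0}) = {q0, q1}.
Read '2': q0→{q2, q3}, q1→{q3}; now {q2, q3}.
Read '2': q2→{q0}, q3→{q2, q5}; union {q0, q2, q5}; ε-closure = {q0, q1, q2, q5}.
Read '1': q0→{q5}, q1→{q0, q4}, q2→{q0, q1, q3}, q5→{q1, q4}; now {q0, q1, q3, q4, q5}.
Read '1': q0→{q5}, q1→{q0, q4}, q3→{q3, q4}, q4→{q2}, q5→{q1, q4}; now {q0, q1, q2, q3, q4, q5}.

{q0, q1, q2, q3, q4, q5}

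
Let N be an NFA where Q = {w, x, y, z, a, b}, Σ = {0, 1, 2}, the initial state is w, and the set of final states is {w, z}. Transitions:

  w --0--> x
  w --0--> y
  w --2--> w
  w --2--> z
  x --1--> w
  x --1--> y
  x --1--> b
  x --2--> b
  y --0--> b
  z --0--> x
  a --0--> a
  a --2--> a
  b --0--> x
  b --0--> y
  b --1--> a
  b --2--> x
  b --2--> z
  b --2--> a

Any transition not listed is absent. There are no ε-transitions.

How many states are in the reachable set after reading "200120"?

Start in {w}.
Read '2': {w} → {w, z}.
Read '0': {w, z} → {x, y}.
Read '0': {x, y} → {b}.
Read '1': {b} → {a}.
Read '2': {a} → {a}.
Read '0': {a} → {a}.
That set has 1 state.

1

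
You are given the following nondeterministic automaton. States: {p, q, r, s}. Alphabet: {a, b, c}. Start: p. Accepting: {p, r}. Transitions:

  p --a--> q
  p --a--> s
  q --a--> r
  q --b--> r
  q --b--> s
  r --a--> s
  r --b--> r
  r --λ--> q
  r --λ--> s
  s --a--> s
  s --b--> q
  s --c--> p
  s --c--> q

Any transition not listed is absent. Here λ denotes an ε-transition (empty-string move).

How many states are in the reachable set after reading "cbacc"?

0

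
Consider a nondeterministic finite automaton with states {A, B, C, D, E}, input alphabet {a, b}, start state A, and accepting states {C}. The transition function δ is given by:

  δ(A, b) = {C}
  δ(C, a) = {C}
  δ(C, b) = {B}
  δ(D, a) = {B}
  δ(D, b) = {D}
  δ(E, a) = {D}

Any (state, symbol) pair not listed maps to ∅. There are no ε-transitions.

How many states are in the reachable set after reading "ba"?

1

Start in {A}.
Read 'b': A→{C}; now {C}.
Read 'a': C→{C}; now {C}.
That set has 1 state.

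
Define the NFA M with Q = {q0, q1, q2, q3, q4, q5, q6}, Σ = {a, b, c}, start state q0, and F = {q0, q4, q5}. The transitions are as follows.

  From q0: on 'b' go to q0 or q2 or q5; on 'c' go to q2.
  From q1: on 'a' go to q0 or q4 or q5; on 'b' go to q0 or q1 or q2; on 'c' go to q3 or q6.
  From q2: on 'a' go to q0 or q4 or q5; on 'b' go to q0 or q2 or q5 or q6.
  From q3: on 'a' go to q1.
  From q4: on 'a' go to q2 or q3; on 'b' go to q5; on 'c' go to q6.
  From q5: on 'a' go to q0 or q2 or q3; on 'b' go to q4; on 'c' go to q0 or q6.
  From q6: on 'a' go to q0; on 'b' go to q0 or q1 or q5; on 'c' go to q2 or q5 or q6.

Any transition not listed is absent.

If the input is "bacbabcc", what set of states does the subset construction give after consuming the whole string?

{q0, q2, q5, q6}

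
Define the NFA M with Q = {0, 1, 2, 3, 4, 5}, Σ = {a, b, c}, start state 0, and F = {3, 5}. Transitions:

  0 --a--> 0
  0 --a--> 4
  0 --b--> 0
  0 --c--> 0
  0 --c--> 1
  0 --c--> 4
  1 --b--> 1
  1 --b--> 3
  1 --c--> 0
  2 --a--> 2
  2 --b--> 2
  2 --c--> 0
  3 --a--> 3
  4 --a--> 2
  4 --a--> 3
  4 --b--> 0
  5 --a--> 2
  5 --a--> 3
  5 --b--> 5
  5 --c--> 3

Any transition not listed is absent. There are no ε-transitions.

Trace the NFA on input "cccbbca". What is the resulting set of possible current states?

{0, 2, 3, 4}

Start in {0}.
Read 'c': 0→{0, 1, 4}; now {0, 1, 4}.
Read 'c': 0→{0, 1, 4}, 1→{0}, 4→∅; now {0, 1, 4}.
Read 'c': 0→{0, 1, 4}, 1→{0}, 4→∅; now {0, 1, 4}.
Read 'b': 0→{0}, 1→{1, 3}, 4→{0}; now {0, 1, 3}.
Read 'b': 0→{0}, 1→{1, 3}, 3→∅; now {0, 1, 3}.
Read 'c': 0→{0, 1, 4}, 1→{0}, 3→∅; now {0, 1, 4}.
Read 'a': 0→{0, 4}, 1→∅, 4→{2, 3}; now {0, 2, 3, 4}.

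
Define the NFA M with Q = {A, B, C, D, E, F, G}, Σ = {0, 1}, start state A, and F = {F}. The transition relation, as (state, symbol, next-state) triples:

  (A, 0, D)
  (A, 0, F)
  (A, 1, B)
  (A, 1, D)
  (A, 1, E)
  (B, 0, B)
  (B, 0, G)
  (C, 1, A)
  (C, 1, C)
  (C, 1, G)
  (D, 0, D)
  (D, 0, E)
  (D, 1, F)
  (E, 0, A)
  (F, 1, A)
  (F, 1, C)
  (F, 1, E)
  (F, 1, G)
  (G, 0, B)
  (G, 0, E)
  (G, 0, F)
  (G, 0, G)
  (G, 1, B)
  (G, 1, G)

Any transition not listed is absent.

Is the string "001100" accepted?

Start in {A}.
Read '0': A→{D, F}; now {D, F}.
Read '0': D→{D, E}, F→∅; now {D, E}.
Read '1': D→{F}, E→∅; now {F}.
Read '1': F→{A, C, E, G}; now {A, C, E, G}.
Read '0': A→{D, F}, C→∅, E→{A}, G→{B, E, F, G}; now {A, B, D, E, F, G}.
Read '0': A→{D, F}, B→{B, G}, D→{D, E}, E→{A}, F→∅, G→{B, E, F, G}; now {A, B, D, E, F, G}.
The final set {A, B, D, E, F, G} contains the accepting state F.

Yes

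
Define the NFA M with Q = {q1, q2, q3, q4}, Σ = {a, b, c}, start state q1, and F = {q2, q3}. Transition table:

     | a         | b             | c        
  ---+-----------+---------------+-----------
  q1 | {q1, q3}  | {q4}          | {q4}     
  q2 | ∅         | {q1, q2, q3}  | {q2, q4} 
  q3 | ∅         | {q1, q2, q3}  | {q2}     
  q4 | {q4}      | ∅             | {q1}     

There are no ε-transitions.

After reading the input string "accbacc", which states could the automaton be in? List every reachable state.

{q1, q2, q4}

Start in {q1}.
Read 'a': {q1} → {q1, q3}.
Read 'c': {q1, q3} → {q2, q4}.
Read 'c': {q2, q4} → {q1, q2, q4}.
Read 'b': {q1, q2, q4} → {q1, q2, q3, q4}.
Read 'a': {q1, q2, q3, q4} → {q1, q3, q4}.
Read 'c': {q1, q3, q4} → {q1, q2, q4}.
Read 'c': {q1, q2, q4} → {q1, q2, q4}.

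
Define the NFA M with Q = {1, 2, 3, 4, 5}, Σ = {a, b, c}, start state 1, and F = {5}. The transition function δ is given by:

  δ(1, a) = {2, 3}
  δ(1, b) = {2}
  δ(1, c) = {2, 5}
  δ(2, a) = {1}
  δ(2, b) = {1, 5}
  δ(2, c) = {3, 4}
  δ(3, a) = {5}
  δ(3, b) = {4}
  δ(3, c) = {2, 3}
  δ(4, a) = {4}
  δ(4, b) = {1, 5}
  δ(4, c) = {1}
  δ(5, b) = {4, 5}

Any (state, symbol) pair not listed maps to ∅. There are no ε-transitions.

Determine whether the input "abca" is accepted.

No

Start in {1}.
Read 'a': 1→{2, 3}; now {2, 3}.
Read 'b': 2→{1, 5}, 3→{4}; now {1, 4, 5}.
Read 'c': 1→{2, 5}, 4→{1}, 5→∅; now {1, 2, 5}.
Read 'a': 1→{2, 3}, 2→{1}, 5→∅; now {1, 2, 3}.
The final set {1, 2, 3} contains no accepting state.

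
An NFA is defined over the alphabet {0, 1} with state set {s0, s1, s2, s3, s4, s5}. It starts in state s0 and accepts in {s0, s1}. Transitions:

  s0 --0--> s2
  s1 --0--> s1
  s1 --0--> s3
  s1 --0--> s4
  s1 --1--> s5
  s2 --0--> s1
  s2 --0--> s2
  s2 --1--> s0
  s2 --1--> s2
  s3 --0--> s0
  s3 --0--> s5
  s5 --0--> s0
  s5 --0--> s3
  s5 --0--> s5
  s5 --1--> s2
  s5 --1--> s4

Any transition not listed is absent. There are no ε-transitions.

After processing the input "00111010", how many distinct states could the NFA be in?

5

Start in {s0}.
Read '0': {s0} → {s2}.
Read '0': {s2} → {s1, s2}.
Read '1': {s1, s2} → {s0, s2, s5}.
Read '1': {s0, s2, s5} → {s0, s2, s4}.
Read '1': {s0, s2, s4} → {s0, s2}.
Read '0': {s0, s2} → {s1, s2}.
Read '1': {s1, s2} → {s0, s2, s5}.
Read '0': {s0, s2, s5} → {s0, s1, s2, s3, s5}.
That set has 5 states.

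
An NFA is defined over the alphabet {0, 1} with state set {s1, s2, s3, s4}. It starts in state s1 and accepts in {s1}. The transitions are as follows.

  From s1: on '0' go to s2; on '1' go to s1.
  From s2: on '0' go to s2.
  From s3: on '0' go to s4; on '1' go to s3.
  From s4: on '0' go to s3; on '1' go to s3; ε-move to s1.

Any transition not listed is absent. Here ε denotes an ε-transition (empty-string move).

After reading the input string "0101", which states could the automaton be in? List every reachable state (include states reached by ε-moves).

Start in {s1}.
Read '0': {s1} → {s2}.
Read '1': {s2} → ∅.
The set is empty and remains empty for the remaining 2 symbols.

∅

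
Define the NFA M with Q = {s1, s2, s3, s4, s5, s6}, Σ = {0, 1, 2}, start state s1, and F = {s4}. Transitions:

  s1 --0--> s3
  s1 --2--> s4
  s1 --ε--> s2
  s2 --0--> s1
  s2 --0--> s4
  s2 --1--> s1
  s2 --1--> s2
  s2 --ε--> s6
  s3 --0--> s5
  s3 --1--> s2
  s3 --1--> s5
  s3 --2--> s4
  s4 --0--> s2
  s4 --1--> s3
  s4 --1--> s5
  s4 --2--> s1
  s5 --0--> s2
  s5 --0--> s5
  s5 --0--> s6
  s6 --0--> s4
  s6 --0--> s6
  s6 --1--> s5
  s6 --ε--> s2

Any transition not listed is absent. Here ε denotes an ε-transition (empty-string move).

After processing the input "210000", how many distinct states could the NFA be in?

6

Start: ε-closure({s1}) = {s1, s2, s6}.
Read '2': s1→{s4}, s2→∅, s6→∅; now {s4}.
Read '1': s4→{s3, s5}; now {s3, s5}.
Read '0': s3→{s5}, s5→{s2, s5, s6}; now {s2, s5, s6}.
Read '0': s2→{s1, s4}, s5→{s2, s5, s6}, s6→{s4, s6}; now {s1, s2, s4, s5, s6}.
Read '0': s1→{s3}, s2→{s1, s4}, s4→{s2}, s5→{s2, s5, s6}, s6→{s4, s6}; now {s1, s2, s3, s4, s5, s6}.
Read '0': s1→{s3}, s2→{s1, s4}, s3→{s5}, s4→{s2}, s5→{s2, s5, s6}, s6→{s4, s6}; now {s1, s2, s3, s4, s5, s6}.
That set has 6 states.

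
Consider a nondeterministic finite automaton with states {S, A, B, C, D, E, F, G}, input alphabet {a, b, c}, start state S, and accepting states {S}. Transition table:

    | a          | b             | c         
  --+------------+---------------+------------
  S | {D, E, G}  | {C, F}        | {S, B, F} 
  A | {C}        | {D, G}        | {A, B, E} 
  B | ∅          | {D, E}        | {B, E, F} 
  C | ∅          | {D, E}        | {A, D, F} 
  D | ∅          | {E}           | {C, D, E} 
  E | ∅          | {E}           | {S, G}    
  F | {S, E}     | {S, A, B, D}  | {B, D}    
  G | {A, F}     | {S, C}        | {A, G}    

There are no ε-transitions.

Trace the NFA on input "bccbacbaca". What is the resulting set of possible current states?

{S, A, C, D, E, F, G}

Start in {S}.
Read 'b': {S} → {C, F}.
Read 'c': {C, F} → {A, B, D, F}.
Read 'c': {A, B, D, F} → {A, B, C, D, E, F}.
Read 'b': {A, B, C, D, E, F} → {S, A, B, D, E, G}.
Read 'a': {S, A, B, D, E, G} → {A, C, D, E, F, G}.
Read 'c': {A, C, D, E, F, G} → {S, A, B, C, D, E, F, G}.
Read 'b': {S, A, B, C, D, E, F, G} → {S, A, B, C, D, E, F, G}.
Read 'a': {S, A, B, C, D, E, F, G} → {S, A, C, D, E, F, G}.
Read 'c': {S, A, C, D, E, F, G} → {S, A, B, C, D, E, F, G}.
Read 'a': {S, A, B, C, D, E, F, G} → {S, A, C, D, E, F, G}.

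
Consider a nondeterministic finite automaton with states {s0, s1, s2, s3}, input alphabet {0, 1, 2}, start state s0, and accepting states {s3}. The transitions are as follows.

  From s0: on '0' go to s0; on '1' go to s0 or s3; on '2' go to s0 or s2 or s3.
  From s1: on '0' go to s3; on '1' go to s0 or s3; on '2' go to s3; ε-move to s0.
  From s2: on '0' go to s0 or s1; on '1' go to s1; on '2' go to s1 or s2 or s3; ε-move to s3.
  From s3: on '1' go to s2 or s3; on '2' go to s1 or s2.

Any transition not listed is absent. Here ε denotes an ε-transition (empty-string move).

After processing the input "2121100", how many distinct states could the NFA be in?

Start in {s0}.
Read '2': s0→{s0, s2, s3}; now {s0, s2, s3}.
Read '1': s0→{s0, s3}, s2→{s1}, s3→{s2, s3}; now {s0, s1, s2, s3}.
Read '2': s0→{s0, s2, s3}, s1→{s3}, s2→{s1, s2, s3}, s3→{s1, s2}; now {s0, s1, s2, s3}.
Read '1': s0→{s0, s3}, s1→{s0, s3}, s2→{s1}, s3→{s2, s3}; now {s0, s1, s2, s3}.
Read '1': s0→{s0, s3}, s1→{s0, s3}, s2→{s1}, s3→{s2, s3}; now {s0, s1, s2, s3}.
Read '0': s0→{s0}, s1→{s3}, s2→{s0, s1}, s3→∅; now {s0, s1, s3}.
Read '0': s0→{s0}, s1→{s3}, s3→∅; now {s0, s3}.
That set has 2 states.

2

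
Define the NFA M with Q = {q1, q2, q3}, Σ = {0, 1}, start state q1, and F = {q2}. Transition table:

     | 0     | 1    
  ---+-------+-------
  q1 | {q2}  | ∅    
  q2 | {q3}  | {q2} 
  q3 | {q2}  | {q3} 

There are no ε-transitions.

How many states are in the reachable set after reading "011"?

1

Start in {q1}.
Read '0': {q1} → {q2}.
Read '1': {q2} → {q2}.
Read '1': {q2} → {q2}.
That set has 1 state.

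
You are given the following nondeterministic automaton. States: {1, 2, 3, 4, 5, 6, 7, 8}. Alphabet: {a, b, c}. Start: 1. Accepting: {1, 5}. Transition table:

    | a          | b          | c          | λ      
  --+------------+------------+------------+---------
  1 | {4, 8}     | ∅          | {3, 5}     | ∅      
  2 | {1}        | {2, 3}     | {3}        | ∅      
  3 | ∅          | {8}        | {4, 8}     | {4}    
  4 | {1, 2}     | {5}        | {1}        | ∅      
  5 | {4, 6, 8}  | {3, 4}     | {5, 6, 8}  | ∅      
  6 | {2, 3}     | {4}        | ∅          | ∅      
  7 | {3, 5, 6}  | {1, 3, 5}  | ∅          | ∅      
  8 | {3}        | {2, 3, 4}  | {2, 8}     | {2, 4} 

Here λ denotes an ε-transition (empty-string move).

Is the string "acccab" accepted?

Start in {1}.
Read 'a': 1→{4, 8}; union {4, 8}; ε-closure = {2, 4, 8}.
Read 'c': 2→{3}, 4→{1}, 8→{2, 8}; union {1, 2, 3, 8}; ε-closure = {1, 2, 3, 4, 8}.
Read 'c': 1→{3, 5}, 2→{3}, 3→{4, 8}, 4→{1}, 8→{2, 8}; now {1, 2, 3, 4, 5, 8}.
Read 'c': 1→{3, 5}, 2→{3}, 3→{4, 8}, 4→{1}, 5→{5, 6, 8}, 8→{2, 8}; now {1, 2, 3, 4, 5, 6, 8}.
Read 'a': 1→{4, 8}, 2→{1}, 3→∅, 4→{1, 2}, 5→{4, 6, 8}, 6→{2, 3}, 8→{3}; now {1, 2, 3, 4, 6, 8}.
Read 'b': 1→∅, 2→{2, 3}, 3→{8}, 4→{5}, 6→{4}, 8→{2, 3, 4}; now {2, 3, 4, 5, 8}.
The final set {2, 3, 4, 5, 8} contains the accepting state 5.

Yes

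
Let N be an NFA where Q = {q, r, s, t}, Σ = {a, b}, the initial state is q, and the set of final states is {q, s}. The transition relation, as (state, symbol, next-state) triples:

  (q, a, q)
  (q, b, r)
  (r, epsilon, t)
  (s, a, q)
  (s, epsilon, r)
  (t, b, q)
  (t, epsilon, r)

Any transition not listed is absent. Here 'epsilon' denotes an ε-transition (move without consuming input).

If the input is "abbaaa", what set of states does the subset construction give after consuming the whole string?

Start in {q}.
Read 'a': q→{q}; now {q}.
Read 'b': q→{r}; union {r}; ε-closure = {r, t}.
Read 'b': r→∅, t→{q}; now {q}.
Read 'a': q→{q}; now {q}.
Read 'a': q→{q}; now {q}.
Read 'a': q→{q}; now {q}.

{q}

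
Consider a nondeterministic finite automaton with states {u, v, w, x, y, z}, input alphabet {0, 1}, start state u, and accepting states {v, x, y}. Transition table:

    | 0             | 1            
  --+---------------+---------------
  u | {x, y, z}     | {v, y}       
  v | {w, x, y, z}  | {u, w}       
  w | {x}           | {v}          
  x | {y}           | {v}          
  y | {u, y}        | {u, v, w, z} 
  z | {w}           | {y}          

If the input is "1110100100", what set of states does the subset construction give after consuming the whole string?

Start in {u}.
Read '1': {u} → {v, y}.
Read '1': {v, y} → {u, v, w, z}.
Read '1': {u, v, w, z} → {u, v, w, y}.
Read '0': {u, v, w, y} → {u, w, x, y, z}.
Read '1': {u, w, x, y, z} → {u, v, w, y, z}.
Read '0': {u, v, w, y, z} → {u, w, x, y, z}.
Read '0': {u, w, x, y, z} → {u, w, x, y, z}.
Read '1': {u, w, x, y, z} → {u, v, w, y, z}.
Read '0': {u, v, w, y, z} → {u, w, x, y, z}.
Read '0': {u, w, x, y, z} → {u, w, x, y, z}.

{u, w, x, y, z}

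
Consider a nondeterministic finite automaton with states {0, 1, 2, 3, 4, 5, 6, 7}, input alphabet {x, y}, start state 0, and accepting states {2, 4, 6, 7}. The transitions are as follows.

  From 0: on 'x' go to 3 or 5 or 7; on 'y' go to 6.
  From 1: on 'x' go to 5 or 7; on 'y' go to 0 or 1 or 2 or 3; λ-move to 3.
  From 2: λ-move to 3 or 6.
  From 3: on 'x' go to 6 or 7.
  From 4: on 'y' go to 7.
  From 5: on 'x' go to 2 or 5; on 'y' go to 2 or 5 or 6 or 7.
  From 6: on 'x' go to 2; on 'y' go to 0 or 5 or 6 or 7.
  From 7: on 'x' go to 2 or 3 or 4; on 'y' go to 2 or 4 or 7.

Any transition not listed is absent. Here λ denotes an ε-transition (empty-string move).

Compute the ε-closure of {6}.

Begin with {6}.
No ε-moves leave this set, so the closure equals the set itself.

{6}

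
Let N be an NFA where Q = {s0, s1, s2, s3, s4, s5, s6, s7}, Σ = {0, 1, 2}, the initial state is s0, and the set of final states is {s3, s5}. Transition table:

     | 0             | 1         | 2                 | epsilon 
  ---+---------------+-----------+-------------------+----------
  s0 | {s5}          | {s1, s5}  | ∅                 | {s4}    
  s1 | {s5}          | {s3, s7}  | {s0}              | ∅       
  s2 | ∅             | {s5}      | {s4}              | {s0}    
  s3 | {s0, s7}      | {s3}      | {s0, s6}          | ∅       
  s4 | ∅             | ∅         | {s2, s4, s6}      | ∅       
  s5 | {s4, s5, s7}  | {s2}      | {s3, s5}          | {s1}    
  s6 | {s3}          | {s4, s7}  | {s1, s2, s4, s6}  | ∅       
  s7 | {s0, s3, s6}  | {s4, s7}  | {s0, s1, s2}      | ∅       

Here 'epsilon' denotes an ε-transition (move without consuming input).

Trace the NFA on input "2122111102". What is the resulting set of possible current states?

{s0, s1, s2, s3, s4, s5, s6}

Start: ε-closure({s0}) = {s0, s4}.
Read '2': s0→∅, s4→{s2, s4, s6}; union {s2, s4, s6}; ε-closure = {s0, s2, s4, s6}.
Read '1': s0→{s1, s5}, s2→{s5}, s4→∅, s6→{s4, s7}; now {s1, s4, s5, s7}.
Read '2': s1→{s0}, s4→{s2, s4, s6}, s5→{s3, s5}, s7→{s0, s1, s2}; now {s0, s1, s2, s3, s4, s5, s6}.
Read '2': s0→∅, s1→{s0}, s2→{s4}, s3→{s0, s6}, s4→{s2, s4, s6}, s5→{s3, s5}, s6→{s1, s2, s4, s6}; now {s0, s1, s2, s3, s4, s5, s6}.
Read '1': s0→{s1, s5}, s1→{s3, s7}, s2→{s5}, s3→{s3}, s4→∅, s5→{s2}, s6→{s4, s7}; union {s1, s2, s3, s4, s5, s7}; ε-closure = {s0, s1, s2, s3, s4, s5, s7}.
Read '1': s0→{s1, s5}, s1→{s3, s7}, s2→{s5}, s3→{s3}, s4→∅, s5→{s2}, s7→{s4, s7}; union {s1, s2, s3, s4, s5, s7}; ε-closure = {s0, s1, s2, s3, s4, s5, s7}.
Read '1': s0→{s1, s5}, s1→{s3, s7}, s2→{s5}, s3→{s3}, s4→∅, s5→{s2}, s7→{s4, s7}; union {s1, s2, s3, s4, s5, s7}; ε-closure = {s0, s1, s2, s3, s4, s5, s7}.
Read '1': s0→{s1, s5}, s1→{s3, s7}, s2→{s5}, s3→{s3}, s4→∅, s5→{s2}, s7→{s4, s7}; union {s1, s2, s3, s4, s5, s7}; ε-closure = {s0, s1, s2, s3, s4, s5, s7}.
Read '0': s0→{s5}, s1→{s5}, s2→∅, s3→{s0, s7}, s4→∅, s5→{s4, s5, s7}, s7→{s0, s3, s6}; union {s0, s3, s4, s5, s6, s7}; ε-closure = {s0, s1, s3, s4, s5, s6, s7}.
Read '2': s0→∅, s1→{s0}, s3→{s0, s6}, s4→{s2, s4, s6}, s5→{s3, s5}, s6→{s1, s2, s4, s6}, s7→{s0, s1, s2}; now {s0, s1, s2, s3, s4, s5, s6}.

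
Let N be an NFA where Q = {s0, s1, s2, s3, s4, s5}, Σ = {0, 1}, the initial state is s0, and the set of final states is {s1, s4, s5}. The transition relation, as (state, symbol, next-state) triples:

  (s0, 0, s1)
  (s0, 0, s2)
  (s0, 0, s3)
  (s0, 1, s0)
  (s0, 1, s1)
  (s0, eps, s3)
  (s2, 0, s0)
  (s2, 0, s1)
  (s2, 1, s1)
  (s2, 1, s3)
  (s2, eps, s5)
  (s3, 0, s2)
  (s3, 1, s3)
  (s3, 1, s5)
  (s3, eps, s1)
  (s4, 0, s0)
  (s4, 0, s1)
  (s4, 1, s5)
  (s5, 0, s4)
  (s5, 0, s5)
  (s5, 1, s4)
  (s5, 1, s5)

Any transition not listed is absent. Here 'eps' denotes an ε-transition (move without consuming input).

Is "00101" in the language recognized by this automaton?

Yes

Start: ε-closure({s0}) = {s0, s1, s3}.
Read '0': {s0, s1, s3} → {s1, s2, s3, s5}.
Read '0': {s1, s2, s3, s5} → {s0, s1, s2, s3, s4, s5}.
Read '1': {s0, s1, s2, s3, s4, s5} → {s0, s1, s3, s4, s5}.
Read '0': {s0, s1, s3, s4, s5} → {s0, s1, s2, s3, s4, s5}.
Read '1': {s0, s1, s2, s3, s4, s5} → {s0, s1, s3, s4, s5}.
The final set {s0, s1, s3, s4, s5} contains the accepting states s1, s4, s5.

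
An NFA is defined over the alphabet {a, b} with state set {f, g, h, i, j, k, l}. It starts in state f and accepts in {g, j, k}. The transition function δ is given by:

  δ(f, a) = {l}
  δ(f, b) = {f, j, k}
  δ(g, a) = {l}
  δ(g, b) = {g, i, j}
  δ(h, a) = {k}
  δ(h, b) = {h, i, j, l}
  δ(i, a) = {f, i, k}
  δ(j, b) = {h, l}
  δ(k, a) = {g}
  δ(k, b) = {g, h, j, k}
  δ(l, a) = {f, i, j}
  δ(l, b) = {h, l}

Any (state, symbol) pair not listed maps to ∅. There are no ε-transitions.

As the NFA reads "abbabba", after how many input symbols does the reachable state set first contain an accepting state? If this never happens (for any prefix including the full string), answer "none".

3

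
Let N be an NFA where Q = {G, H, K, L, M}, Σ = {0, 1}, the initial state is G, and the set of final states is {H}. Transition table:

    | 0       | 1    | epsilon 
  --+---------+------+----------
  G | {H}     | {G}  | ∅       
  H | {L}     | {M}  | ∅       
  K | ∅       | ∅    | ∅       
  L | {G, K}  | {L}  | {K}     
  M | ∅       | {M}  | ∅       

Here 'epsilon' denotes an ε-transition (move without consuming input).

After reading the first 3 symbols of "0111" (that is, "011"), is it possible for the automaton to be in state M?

Start in {G}.
Read '0': G→{H}; now {H}.
Read '1': H→{M}; now {M}.
Read '1': M→{M}; now {M}.
State M is in {M}.

Yes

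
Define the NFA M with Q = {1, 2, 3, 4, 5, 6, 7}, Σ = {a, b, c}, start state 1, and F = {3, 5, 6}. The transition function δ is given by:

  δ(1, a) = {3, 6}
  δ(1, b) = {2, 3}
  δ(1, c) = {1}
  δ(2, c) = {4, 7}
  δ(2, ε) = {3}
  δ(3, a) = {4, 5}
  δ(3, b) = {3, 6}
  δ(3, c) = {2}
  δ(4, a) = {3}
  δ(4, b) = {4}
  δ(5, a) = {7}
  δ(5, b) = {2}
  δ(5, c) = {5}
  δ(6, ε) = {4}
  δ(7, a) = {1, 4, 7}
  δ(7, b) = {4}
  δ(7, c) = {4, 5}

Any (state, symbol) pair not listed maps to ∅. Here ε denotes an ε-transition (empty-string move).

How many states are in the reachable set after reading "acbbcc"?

Start in {1}.
Read 'a': 1→{3, 6}; union {3, 6}; ε-closure = {3, 4, 6}.
Read 'c': 3→{2}, 4→∅, 6→∅; union {2}; ε-closure = {2, 3}.
Read 'b': 2→∅, 3→{3, 6}; union {3, 6}; ε-closure = {3, 4, 6}.
Read 'b': 3→{3, 6}, 4→{4}, 6→∅; now {3, 4, 6}.
Read 'c': 3→{2}, 4→∅, 6→∅; union {2}; ε-closure = {2, 3}.
Read 'c': 2→{4, 7}, 3→{2}; union {2, 4, 7}; ε-closure = {2, 3, 4, 7}.
That set has 4 states.

4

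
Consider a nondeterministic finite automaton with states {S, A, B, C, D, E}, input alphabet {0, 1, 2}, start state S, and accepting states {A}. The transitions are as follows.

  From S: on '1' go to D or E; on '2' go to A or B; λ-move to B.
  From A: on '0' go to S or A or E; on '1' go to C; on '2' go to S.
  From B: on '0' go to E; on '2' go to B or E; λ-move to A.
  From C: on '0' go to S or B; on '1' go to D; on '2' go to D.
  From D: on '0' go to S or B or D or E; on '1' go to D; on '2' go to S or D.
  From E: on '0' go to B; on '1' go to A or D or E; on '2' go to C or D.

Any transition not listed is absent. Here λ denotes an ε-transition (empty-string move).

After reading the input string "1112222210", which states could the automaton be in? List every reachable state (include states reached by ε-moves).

{S, A, B, D, E}

Start: ε-closure({S}) = {S, A, B}.
Read '1': {S, A, B} → {C, D, E}.
Read '1': {C, D, E} → {A, D, E}.
Read '1': {A, D, E} → {A, C, D, E}.
Read '2': {A, C, D, E} → {S, A, B, C, D}.
Read '2': {S, A, B, C, D} → {S, A, B, D, E}.
Read '2': {S, A, B, D, E} → {S, A, B, C, D, E}.
Read '2': {S, A, B, C, D, E} → {S, A, B, C, D, E}.
Read '2': {S, A, B, C, D, E} → {S, A, B, C, D, E}.
Read '1': {S, A, B, C, D, E} → {A, C, D, E}.
Read '0': {A, C, D, E} → {S, A, B, D, E}.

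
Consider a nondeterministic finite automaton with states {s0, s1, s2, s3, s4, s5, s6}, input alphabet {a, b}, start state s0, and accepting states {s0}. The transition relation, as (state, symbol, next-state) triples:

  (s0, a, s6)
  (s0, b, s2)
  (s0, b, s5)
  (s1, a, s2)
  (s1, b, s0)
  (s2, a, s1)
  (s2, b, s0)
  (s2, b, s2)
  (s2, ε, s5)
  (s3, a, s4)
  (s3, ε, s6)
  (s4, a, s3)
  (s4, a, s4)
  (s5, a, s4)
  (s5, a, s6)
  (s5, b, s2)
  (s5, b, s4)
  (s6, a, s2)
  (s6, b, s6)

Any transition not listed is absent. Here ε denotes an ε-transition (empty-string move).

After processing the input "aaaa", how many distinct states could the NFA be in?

5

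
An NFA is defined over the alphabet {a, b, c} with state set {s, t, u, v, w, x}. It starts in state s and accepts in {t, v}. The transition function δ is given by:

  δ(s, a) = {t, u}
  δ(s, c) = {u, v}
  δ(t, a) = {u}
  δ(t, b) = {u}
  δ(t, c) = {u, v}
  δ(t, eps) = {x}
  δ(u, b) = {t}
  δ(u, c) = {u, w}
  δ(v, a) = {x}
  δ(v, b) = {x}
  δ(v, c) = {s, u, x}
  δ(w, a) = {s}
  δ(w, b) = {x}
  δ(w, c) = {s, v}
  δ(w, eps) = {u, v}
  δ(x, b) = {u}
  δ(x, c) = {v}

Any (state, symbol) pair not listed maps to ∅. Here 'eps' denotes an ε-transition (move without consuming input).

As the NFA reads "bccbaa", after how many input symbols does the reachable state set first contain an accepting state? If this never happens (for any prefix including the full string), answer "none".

none

Start in {s}.
Read 'b': {s} → ∅.
The set is empty and remains empty for the remaining 5 symbols.
No reachable set along the way intersects F.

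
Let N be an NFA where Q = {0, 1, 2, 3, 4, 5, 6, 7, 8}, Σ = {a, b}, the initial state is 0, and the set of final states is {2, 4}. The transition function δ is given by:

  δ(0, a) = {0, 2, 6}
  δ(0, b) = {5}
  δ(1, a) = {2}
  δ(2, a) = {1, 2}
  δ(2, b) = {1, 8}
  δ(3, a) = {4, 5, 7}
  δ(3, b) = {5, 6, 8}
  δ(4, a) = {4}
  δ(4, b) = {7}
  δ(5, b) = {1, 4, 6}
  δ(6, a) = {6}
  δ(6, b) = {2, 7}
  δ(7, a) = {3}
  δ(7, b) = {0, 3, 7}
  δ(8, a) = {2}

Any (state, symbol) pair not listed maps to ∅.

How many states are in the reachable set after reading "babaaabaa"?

Start in {0}.
Read 'b': 0→{5}; now {5}.
Read 'a': 5→∅; now ∅.
The set is empty and remains empty for the remaining 7 symbols.
That set has 0 states.

0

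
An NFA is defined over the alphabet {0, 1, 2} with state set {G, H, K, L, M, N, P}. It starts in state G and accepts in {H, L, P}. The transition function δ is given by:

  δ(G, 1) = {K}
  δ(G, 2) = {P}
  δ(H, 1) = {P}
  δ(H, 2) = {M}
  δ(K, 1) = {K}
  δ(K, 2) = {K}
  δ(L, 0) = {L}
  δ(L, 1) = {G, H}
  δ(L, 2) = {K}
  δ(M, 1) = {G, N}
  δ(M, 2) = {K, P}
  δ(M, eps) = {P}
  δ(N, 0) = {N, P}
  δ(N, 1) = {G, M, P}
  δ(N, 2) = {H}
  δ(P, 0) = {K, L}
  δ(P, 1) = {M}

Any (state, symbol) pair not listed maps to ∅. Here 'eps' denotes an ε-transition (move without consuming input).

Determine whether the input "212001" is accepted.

Start in {G}.
Read '2': {G} → {P}.
Read '1': {P} → {M, P}.
Read '2': {M, P} → {K, P}.
Read '0': {K, P} → {K, L}.
Read '0': {K, L} → {L}.
Read '1': {L} → {G, H}.
The final set {G, H} contains the accepting state H.

Yes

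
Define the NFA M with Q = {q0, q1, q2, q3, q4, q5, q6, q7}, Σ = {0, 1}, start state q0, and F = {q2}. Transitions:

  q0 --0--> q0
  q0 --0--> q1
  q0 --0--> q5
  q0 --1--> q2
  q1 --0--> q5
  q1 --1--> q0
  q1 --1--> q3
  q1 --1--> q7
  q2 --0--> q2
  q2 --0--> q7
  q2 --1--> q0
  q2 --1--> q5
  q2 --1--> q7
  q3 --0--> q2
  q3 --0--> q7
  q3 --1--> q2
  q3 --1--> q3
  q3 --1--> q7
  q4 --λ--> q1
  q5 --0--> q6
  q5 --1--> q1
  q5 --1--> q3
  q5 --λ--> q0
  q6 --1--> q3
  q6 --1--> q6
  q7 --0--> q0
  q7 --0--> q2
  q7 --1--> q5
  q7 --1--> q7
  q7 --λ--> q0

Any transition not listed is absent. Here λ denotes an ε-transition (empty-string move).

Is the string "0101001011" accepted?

Yes

Start in {q0}.
Read '0': q0→{q0, q1, q5}; now {q0, q1, q5}.
Read '1': q0→{q2}, q1→{q0, q3, q7}, q5→{q1, q3}; now {q0, q1, q2, q3, q7}.
Read '0': q0→{q0, q1, q5}, q1→{q5}, q2→{q2, q7}, q3→{q2, q7}, q7→{q0, q2}; now {q0, q1, q2, q5, q7}.
Read '1': q0→{q2}, q1→{q0, q3, q7}, q2→{q0, q5, q7}, q5→{q1, q3}, q7→{q5, q7}; now {q0, q1, q2, q3, q5, q7}.
Read '0': q0→{q0, q1, q5}, q1→{q5}, q2→{q2, q7}, q3→{q2, q7}, q5→{q6}, q7→{q0, q2}; now {q0, q1, q2, q5, q6, q7}.
Read '0': q0→{q0, q1, q5}, q1→{q5}, q2→{q2, q7}, q5→{q6}, q6→∅, q7→{q0, q2}; now {q0, q1, q2, q5, q6, q7}.
Read '1': q0→{q2}, q1→{q0, q3, q7}, q2→{q0, q5, q7}, q5→{q1, q3}, q6→{q3, q6}, q7→{q5, q7}; now {q0, q1, q2, q3, q5, q6, q7}.
Read '0': q0→{q0, q1, q5}, q1→{q5}, q2→{q2, q7}, q3→{q2, q7}, q5→{q6}, q6→∅, q7→{q0, q2}; now {q0, q1, q2, q5, q6, q7}.
Read '1': q0→{q2}, q1→{q0, q3, q7}, q2→{q0, q5, q7}, q5→{q1, q3}, q6→{q3, q6}, q7→{q5, q7}; now {q0, q1, q2, q3, q5, q6, q7}.
Read '1': q0→{q2}, q1→{q0, q3, q7}, q2→{q0, q5, q7}, q3→{q2, q3, q7}, q5→{q1, q3}, q6→{q3, q6}, q7→{q5, q7}; now {q0, q1, q2, q3, q5, q6, q7}.
The final set {q0, q1, q2, q3, q5, q6, q7} contains the accepting state q2.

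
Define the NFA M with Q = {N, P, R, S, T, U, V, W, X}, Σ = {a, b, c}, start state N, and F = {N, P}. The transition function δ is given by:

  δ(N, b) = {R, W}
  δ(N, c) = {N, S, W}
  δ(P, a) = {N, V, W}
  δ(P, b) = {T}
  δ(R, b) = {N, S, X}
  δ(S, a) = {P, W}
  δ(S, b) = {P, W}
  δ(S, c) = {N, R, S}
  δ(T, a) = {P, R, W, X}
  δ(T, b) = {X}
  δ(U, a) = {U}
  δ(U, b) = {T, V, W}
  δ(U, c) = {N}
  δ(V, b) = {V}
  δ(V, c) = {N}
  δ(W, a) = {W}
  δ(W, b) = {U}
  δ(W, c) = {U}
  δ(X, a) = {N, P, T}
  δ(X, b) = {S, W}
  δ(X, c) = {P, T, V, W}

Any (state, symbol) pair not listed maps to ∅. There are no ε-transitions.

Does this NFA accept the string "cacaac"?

Yes

Start in {N}.
Read 'c': {N} → {N, S, W}.
Read 'a': {N, S, W} → {P, W}.
Read 'c': {P, W} → {U}.
Read 'a': {U} → {U}.
Read 'a': {U} → {U}.
Read 'c': {U} → {N}.
The final set {N} contains the accepting state N.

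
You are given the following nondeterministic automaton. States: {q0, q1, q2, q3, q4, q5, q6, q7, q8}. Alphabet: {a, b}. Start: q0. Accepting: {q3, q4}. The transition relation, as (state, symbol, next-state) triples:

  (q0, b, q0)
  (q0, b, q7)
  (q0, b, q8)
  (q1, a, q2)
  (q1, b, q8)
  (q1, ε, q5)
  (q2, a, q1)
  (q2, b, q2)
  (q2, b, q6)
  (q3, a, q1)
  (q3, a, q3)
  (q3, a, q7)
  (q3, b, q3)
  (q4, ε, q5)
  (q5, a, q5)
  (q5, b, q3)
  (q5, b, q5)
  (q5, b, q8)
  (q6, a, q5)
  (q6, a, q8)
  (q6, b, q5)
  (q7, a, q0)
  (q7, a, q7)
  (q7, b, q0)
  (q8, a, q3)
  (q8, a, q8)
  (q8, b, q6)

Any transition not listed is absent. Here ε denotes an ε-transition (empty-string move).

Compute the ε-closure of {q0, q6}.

{q0, q6}

Begin with {q0, q6}.
No ε-moves leave this set, so the closure equals the set itself.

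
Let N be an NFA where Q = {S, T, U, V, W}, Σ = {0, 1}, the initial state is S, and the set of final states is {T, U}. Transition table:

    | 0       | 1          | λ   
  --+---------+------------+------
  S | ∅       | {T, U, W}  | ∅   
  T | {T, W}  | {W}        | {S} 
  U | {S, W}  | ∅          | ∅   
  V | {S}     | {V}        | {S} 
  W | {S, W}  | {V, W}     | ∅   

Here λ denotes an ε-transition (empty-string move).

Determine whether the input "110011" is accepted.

Yes

Start in {S}.
Read '1': S→{T, U, W}; union {T, U, W}; ε-closure = {S, T, U, W}.
Read '1': S→{T, U, W}, T→{W}, U→∅, W→{V, W}; union {T, U, V, W}; ε-closure = {S, T, U, V, W}.
Read '0': S→∅, T→{T, W}, U→{S, W}, V→{S}, W→{S, W}; now {S, T, W}.
Read '0': S→∅, T→{T, W}, W→{S, W}; now {S, T, W}.
Read '1': S→{T, U, W}, T→{W}, W→{V, W}; union {T, U, V, W}; ε-closure = {S, T, U, V, W}.
Read '1': S→{T, U, W}, T→{W}, U→∅, V→{V}, W→{V, W}; union {T, U, V, W}; ε-closure = {S, T, U, V, W}.
The final set {S, T, U, V, W} contains the accepting states T, U.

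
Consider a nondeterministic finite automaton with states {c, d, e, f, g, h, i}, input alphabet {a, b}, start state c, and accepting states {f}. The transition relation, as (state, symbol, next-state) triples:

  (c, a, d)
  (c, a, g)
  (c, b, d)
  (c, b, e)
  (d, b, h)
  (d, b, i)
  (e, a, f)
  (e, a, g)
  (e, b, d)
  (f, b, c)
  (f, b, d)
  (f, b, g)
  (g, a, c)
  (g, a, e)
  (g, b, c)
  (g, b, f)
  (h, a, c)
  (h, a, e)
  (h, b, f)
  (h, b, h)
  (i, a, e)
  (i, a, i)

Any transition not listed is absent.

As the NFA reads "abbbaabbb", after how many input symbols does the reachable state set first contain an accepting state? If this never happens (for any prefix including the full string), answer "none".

2

Start in {c}.
Read 'a': c→{d, g}; now {d, g}.
Read 'b': d→{h, i}, g→{c, f}; now {c, f, h, i}.
None of the earlier sets intersect F, but {c, f, h, i} does.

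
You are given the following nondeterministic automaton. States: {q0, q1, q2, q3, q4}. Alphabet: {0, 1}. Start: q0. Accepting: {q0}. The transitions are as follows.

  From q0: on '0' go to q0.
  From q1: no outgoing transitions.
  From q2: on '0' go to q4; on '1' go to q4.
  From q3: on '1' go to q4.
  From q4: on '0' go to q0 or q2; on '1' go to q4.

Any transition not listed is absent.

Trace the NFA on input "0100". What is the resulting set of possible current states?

Start in {q0}.
Read '0': q0→{q0}; now {q0}.
Read '1': q0→∅; now ∅.
The set is empty and remains empty for the remaining 2 symbols.

∅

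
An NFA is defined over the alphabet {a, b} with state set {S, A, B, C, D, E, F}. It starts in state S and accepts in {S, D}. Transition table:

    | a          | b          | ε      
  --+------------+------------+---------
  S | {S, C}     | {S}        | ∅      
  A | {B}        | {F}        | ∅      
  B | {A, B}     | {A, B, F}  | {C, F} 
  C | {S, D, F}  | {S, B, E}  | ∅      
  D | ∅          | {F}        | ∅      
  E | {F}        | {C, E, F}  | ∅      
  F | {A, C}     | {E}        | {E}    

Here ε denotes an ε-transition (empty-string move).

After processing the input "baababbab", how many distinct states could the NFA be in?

6

Start in {S}.
Read 'b': S→{S}; now {S}.
Read 'a': S→{S, C}; now {S, C}.
Read 'a': S→{S, C}, C→{S, D, F}; union {S, C, D, F}; ε-closure = {S, C, D, E, F}.
Read 'b': S→{S}, C→{S, B, E}, D→{F}, E→{C, E, F}, F→{E}; now {S, B, C, E, F}.
Read 'a': S→{S, C}, B→{A, B}, C→{S, D, F}, E→{F}, F→{A, C}; union {S, A, B, C, D, F}; ε-closure = {S, A, B, C, D, E, F}.
Read 'b': S→{S}, A→{F}, B→{A, B, F}, C→{S, B, E}, D→{F}, E→{C, E, F}, F→{E}; now {S, A, B, C, E, F}.
Read 'b': S→{S}, A→{F}, B→{A, B, F}, C→{S, B, E}, E→{C, E, F}, F→{E}; now {S, A, B, C, E, F}.
Read 'a': S→{S, C}, A→{B}, B→{A, B}, C→{S, D, F}, E→{F}, F→{A, C}; union {S, A, B, C, D, F}; ε-closure = {S, A, B, C, D, E, F}.
Read 'b': S→{S}, A→{F}, B→{A, B, F}, C→{S, B, E}, D→{F}, E→{C, E, F}, F→{E}; now {S, A, B, C, E, F}.
That set has 6 states.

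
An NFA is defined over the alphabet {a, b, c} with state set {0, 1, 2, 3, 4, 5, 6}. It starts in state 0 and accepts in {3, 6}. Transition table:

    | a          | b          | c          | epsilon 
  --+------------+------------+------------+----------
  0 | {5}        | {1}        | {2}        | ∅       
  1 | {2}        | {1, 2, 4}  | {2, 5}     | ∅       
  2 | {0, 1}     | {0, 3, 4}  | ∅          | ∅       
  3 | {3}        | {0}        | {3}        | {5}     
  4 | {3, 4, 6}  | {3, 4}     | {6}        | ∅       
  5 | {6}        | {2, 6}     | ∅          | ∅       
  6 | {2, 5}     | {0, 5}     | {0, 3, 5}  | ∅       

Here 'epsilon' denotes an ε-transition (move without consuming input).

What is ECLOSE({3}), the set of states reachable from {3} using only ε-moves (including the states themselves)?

Begin with {3}.
ε-move 3 → 5; add 5.

{3, 5}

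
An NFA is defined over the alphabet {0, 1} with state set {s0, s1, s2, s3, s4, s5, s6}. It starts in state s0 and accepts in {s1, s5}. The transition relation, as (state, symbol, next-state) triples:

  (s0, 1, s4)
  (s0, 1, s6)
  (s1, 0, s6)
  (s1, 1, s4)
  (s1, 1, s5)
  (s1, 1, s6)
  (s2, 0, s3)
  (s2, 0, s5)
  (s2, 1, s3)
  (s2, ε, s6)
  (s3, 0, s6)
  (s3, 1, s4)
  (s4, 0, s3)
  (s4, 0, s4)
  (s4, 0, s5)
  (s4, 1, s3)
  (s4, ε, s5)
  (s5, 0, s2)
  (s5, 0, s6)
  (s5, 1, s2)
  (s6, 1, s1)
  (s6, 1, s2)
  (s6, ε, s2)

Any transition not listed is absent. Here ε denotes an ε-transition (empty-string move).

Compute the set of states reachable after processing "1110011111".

Start in {s0}.
Read '1': {s0} → {s2, s4, s5, s6}.
Read '1': {s2, s4, s5, s6} → {s1, s2, s3, s6}.
Read '1': {s1, s2, s3, s6} → {s1, s2, s3, s4, s5, s6}.
Read '0': {s1, s2, s3, s4, s5, s6} → {s2, s3, s4, s5, s6}.
Read '0': {s2, s3, s4, s5, s6} → {s2, s3, s4, s5, s6}.
Read '1': {s2, s3, s4, s5, s6} → {s1, s2, s3, s4, s5, s6}.
Read '1': {s1, s2, s3, s4, s5, s6} → {s1, s2, s3, s4, s5, s6}.
Read '1': {s1, s2, s3, s4, s5, s6} → {s1, s2, s3, s4, s5, s6}.
Read '1': {s1, s2, s3, s4, s5, s6} → {s1, s2, s3, s4, s5, s6}.
Read '1': {s1, s2, s3, s4, s5, s6} → {s1, s2, s3, s4, s5, s6}.

{s1, s2, s3, s4, s5, s6}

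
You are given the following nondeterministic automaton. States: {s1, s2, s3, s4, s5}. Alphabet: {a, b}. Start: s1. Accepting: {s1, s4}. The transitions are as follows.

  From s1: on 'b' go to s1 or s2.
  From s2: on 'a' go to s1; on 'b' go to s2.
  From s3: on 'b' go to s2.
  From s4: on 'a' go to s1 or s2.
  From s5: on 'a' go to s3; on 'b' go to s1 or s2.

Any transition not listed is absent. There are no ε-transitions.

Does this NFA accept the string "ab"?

Start in {s1}.
Read 'a': {s1} → ∅.
The set is empty and remains empty for the remaining 1 symbol.
The final set ∅ contains no accepting state.

No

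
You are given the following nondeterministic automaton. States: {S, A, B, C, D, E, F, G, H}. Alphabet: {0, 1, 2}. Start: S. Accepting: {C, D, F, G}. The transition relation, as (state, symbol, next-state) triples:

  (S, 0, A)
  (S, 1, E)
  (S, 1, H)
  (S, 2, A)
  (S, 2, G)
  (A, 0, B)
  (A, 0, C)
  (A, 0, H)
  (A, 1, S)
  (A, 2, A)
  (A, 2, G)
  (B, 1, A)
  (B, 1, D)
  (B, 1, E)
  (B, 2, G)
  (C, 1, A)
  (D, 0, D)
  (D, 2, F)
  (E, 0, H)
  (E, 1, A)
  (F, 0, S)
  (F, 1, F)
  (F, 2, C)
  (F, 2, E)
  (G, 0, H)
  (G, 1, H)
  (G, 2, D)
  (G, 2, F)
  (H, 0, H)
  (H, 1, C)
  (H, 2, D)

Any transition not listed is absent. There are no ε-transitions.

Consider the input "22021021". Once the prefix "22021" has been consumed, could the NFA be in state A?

Start in {S}.
Read '2': S→{A, G}; now {A, G}.
Read '2': A→{A, G}, G→{D, F}; now {A, D, F, G}.
Read '0': A→{B, C, H}, D→{D}, F→{S}, G→{H}; now {S, B, C, D, H}.
Read '2': S→{A, G}, B→{G}, C→∅, D→{F}, H→{D}; now {A, D, F, G}.
Read '1': A→{S}, D→∅, F→{F}, G→{H}; now {S, F, H}.
State A is not in {S, F, H}.

No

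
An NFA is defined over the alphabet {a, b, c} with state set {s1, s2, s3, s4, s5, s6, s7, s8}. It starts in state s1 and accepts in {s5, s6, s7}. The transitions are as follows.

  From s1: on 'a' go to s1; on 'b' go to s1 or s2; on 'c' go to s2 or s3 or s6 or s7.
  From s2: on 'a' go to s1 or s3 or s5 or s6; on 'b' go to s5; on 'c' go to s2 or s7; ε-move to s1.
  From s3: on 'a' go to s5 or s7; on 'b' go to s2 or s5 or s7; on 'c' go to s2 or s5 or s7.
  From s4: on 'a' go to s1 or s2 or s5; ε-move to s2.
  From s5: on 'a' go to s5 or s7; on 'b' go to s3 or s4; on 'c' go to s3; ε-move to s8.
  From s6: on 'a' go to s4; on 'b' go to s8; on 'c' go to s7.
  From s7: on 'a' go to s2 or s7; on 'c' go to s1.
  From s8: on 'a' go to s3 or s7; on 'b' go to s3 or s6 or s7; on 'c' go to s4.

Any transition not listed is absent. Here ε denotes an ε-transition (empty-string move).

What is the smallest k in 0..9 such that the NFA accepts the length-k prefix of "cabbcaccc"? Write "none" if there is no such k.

Start in {s1}.
Read 'c': s1→{s2, s3, s6, s7}; union {s2, s3, s6, s7}; ε-closure = {s1, s2, s3, s6, s7}.
None of the earlier sets intersect F, but {s1, s2, s3, s6, s7} does.

1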